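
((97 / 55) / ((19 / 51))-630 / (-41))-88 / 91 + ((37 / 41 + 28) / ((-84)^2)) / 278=6967938309851 / 364187984160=19.13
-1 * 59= -59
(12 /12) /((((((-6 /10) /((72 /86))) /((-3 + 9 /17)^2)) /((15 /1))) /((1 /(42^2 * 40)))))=-45 /24854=-0.00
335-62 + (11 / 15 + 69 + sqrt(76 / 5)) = 2 * sqrt(95) / 5 + 5141 / 15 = 346.63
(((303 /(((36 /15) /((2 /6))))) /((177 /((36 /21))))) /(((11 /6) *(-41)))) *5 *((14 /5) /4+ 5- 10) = 21715 /186263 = 0.12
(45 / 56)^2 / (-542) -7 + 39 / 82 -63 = -4845112081 / 69688192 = -69.53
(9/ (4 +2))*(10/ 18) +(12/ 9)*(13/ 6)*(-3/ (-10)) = 17/ 10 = 1.70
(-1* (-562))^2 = 315844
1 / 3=0.33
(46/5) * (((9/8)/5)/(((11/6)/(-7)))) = -4347/550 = -7.90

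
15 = 15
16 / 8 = 2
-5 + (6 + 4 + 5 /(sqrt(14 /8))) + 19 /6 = 10 * sqrt(7) /7 + 49 /6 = 11.95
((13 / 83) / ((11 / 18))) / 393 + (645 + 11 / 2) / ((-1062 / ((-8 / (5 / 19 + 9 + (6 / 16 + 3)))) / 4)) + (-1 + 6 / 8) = 635172534751 / 488004639012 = 1.30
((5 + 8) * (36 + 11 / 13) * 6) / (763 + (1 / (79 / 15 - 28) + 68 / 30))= 7350255 / 1957057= 3.76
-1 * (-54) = 54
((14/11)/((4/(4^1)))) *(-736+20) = -10024/11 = -911.27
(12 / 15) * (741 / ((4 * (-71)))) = -741 / 355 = -2.09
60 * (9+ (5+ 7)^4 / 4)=311580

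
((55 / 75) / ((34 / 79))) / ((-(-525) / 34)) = 869 / 7875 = 0.11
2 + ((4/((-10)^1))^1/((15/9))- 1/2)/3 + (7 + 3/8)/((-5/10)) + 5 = -2399/300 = -8.00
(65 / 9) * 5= 325 / 9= 36.11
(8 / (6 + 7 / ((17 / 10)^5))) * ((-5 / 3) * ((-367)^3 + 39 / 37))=51936718958988880 / 511662381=101505838.40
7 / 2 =3.50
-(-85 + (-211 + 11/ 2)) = 581/ 2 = 290.50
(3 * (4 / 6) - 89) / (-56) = 87 / 56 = 1.55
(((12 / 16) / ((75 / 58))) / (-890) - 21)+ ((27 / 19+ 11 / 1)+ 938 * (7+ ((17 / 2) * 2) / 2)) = 12285470449 / 845500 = 14530.42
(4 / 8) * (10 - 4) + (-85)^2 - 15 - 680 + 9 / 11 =71872 / 11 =6533.82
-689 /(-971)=689 /971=0.71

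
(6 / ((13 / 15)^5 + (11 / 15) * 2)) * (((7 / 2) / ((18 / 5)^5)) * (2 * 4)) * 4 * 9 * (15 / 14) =48828125 / 8910258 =5.48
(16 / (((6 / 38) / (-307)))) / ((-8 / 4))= 15554.67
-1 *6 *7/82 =-21/41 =-0.51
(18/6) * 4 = 12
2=2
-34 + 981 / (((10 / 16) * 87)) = -2314 / 145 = -15.96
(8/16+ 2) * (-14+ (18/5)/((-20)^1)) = -709/20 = -35.45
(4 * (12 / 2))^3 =13824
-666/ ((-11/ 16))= 10656/ 11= 968.73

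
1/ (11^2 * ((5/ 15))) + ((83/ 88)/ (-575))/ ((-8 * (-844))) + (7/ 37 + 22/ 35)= 820111727693/ 973364268800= 0.84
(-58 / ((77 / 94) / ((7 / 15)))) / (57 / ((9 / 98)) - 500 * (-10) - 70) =-1363 / 228965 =-0.01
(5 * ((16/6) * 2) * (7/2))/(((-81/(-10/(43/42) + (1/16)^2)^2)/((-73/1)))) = 29513585626595/3680722944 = 8018.42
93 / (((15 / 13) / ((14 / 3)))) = 5642 / 15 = 376.13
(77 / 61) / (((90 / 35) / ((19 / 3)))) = 10241 / 3294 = 3.11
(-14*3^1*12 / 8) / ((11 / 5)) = -28.64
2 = 2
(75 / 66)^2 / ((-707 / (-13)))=8125 / 342188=0.02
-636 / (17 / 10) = -6360 / 17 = -374.12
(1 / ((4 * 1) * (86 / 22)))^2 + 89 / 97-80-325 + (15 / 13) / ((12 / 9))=-15042031911 / 37305424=-403.21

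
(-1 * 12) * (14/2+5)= -144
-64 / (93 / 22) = -1408 / 93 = -15.14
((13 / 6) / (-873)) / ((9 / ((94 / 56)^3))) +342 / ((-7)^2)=7221558973 / 1034861184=6.98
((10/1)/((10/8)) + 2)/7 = 10/7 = 1.43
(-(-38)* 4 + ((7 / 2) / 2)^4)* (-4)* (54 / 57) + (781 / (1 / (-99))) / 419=-202801275 / 254752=-796.07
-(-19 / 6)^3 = 6859 / 216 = 31.75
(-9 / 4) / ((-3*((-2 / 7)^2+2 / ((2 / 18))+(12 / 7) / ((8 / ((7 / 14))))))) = 147 / 3565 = 0.04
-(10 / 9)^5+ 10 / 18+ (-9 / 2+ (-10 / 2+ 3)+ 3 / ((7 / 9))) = -3125543 / 826686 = -3.78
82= 82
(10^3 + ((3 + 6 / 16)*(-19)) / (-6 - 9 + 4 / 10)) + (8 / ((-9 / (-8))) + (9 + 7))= 5400557 / 5256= 1027.50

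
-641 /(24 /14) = -4487 /12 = -373.92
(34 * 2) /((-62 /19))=-646 /31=-20.84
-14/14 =-1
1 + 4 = 5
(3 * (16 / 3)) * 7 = 112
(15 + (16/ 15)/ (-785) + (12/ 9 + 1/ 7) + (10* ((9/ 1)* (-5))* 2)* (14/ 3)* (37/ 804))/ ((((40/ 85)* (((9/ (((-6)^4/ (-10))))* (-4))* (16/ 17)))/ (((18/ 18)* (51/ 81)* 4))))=-99940850299/ 27612375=-3619.42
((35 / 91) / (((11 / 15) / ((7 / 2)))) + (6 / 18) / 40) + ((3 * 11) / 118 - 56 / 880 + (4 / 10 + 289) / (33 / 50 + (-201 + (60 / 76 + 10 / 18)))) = 0.61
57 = 57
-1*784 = -784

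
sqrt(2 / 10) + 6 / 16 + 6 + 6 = 12.82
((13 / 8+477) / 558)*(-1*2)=-1.72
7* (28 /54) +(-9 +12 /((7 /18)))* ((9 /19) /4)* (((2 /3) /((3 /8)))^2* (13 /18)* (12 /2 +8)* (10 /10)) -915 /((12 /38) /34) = -50493901 /513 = -98428.66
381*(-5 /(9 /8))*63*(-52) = 5547360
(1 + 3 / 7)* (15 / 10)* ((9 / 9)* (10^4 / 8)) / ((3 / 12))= 75000 / 7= 10714.29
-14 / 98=-1 / 7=-0.14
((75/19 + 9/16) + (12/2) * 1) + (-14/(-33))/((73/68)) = 7986163/732336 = 10.91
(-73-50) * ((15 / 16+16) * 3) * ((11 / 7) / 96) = -102.31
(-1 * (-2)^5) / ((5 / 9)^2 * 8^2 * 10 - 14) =0.17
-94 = -94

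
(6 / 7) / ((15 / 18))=36 / 35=1.03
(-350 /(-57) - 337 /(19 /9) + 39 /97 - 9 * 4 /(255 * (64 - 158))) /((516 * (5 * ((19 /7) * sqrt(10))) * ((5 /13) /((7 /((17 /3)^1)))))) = -538496657153 * sqrt(10) /76696290648750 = -0.02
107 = 107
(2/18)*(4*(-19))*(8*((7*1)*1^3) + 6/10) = -21508/45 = -477.96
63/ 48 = 21/ 16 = 1.31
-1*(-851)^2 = -724201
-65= -65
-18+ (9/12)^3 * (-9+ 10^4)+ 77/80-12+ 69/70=9378659/2240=4186.90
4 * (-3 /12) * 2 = -2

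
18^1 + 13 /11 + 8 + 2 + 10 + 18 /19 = 40.13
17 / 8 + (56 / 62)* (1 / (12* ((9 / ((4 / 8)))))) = 14257 / 6696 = 2.13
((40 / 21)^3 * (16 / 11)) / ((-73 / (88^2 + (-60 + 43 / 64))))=-7869104000 / 7436583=-1058.16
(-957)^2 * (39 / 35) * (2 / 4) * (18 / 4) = 2296164.28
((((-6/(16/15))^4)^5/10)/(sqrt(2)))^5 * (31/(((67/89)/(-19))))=-1422683150245312804200532000000000000000000000000000000000000000000000000.00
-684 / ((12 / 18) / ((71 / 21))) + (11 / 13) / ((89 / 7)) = -28093735 / 8099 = -3468.79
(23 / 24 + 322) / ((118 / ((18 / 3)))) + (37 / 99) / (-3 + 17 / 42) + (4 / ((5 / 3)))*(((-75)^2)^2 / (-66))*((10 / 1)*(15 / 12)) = -24417675489149 / 1697784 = -14382086.00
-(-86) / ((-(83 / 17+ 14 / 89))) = -130118 / 7625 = -17.06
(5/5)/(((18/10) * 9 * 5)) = 1/81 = 0.01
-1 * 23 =-23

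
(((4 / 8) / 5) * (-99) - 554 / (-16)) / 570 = 989 / 22800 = 0.04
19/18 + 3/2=23/9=2.56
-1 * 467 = -467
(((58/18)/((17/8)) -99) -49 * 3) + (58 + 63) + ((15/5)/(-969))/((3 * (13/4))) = -4666583/37791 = -123.48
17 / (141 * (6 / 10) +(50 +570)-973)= -85 / 1342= -0.06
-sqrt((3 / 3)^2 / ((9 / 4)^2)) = -4 / 9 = -0.44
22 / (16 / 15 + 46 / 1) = 165 / 353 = 0.47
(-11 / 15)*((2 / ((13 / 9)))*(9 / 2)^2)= -2673 / 130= -20.56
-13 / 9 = -1.44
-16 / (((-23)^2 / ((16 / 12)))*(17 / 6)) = -128 / 8993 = -0.01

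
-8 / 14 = -4 / 7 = -0.57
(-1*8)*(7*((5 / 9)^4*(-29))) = 1015000 / 6561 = 154.70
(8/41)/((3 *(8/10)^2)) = 25/246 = 0.10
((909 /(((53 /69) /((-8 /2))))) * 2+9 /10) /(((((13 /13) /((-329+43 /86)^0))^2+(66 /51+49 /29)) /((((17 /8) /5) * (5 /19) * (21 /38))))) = -883032745203 /6012353920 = -146.87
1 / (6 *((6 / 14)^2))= 49 / 54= 0.91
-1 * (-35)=35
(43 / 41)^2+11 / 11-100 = -164570 / 1681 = -97.90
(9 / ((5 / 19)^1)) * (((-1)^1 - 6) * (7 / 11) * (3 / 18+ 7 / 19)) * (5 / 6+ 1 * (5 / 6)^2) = -2989 / 24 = -124.54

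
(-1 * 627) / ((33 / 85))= -1615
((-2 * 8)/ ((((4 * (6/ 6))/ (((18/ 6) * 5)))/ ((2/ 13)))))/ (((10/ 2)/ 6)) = -144/ 13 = -11.08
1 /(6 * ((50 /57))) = 19 /100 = 0.19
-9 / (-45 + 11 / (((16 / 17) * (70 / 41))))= 10080 / 42733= 0.24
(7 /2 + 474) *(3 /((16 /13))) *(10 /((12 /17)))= 1055275 /64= 16488.67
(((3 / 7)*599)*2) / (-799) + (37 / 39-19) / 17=-371782 / 218127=-1.70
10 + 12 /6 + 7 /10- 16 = -33 /10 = -3.30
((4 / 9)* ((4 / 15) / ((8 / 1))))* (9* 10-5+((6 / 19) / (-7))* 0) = 34 / 27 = 1.26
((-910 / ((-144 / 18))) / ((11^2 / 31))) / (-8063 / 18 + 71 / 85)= -348075 / 5340214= -0.07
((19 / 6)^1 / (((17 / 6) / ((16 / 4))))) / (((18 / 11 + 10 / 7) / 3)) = 4389 / 1003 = 4.38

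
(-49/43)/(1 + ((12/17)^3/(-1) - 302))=240737/63663263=0.00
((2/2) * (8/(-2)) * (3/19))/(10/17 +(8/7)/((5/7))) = -170/589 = -0.29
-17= -17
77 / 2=38.50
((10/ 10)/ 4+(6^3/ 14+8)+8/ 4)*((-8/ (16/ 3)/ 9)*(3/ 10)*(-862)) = 1106.75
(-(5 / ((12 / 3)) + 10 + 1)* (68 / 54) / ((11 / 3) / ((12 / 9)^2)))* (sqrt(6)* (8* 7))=-373184* sqrt(6) / 891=-1025.94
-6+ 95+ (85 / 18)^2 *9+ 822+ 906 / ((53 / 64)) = 4208537 / 1908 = 2205.73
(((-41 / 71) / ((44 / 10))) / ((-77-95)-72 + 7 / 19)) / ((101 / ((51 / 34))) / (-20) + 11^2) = 0.00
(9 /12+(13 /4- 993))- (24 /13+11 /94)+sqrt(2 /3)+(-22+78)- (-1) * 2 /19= -21705531 /23218+sqrt(6) /3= -934.04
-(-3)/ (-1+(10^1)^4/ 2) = 3/ 4999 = 0.00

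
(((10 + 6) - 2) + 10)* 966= 23184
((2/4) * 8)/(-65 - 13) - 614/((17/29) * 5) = -694604/3315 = -209.53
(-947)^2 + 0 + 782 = 897591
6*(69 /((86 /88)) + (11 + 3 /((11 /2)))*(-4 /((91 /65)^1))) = 747312 /3311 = 225.71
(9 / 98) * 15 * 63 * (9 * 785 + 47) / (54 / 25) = 285750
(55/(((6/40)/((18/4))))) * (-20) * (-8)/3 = 88000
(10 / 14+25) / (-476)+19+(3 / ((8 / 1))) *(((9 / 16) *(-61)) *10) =-5849707 / 53312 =-109.73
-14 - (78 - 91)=-1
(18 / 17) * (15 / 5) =54 / 17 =3.18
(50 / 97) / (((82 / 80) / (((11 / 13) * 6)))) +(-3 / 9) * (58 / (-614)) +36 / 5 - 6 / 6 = 2091471896 / 238083105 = 8.78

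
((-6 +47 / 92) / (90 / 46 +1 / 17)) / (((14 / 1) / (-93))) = 798405 / 44128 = 18.09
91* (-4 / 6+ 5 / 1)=1183 / 3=394.33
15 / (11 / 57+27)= 171 / 310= 0.55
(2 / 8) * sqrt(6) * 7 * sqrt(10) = 7 * sqrt(15) / 2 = 13.56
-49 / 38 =-1.29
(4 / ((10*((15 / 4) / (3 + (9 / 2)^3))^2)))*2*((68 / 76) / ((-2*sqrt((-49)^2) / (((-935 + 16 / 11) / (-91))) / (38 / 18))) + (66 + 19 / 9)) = 539644074643 / 15765750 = 34228.89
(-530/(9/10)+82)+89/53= -240985/477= -505.21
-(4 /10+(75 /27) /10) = -61 /90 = -0.68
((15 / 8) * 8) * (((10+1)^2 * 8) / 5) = 2904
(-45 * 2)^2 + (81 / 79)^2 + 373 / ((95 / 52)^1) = 4924123231 / 592895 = 8305.22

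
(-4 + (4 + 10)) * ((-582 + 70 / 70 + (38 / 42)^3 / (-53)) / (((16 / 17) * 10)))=-617.33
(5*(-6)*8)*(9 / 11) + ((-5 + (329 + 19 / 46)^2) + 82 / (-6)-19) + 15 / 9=2520339003 / 23276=108280.59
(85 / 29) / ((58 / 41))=3485 / 1682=2.07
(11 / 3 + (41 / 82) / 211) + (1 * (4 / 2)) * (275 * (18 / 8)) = 785660 / 633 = 1241.17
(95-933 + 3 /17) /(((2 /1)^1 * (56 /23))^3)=-7.26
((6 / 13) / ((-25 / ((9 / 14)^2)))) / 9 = -27 / 31850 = -0.00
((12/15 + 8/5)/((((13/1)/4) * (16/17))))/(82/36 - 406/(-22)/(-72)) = 0.39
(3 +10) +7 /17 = 228 /17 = 13.41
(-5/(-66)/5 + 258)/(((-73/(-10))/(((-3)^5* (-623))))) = 4296672135/803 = 5350774.76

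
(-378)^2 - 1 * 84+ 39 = 142839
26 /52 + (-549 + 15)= -1067 /2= -533.50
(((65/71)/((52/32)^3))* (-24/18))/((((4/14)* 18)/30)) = -179200/107991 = -1.66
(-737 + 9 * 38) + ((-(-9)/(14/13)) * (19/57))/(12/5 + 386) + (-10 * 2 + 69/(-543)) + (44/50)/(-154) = -51071119229/123025700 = -415.13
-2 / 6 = -1 / 3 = -0.33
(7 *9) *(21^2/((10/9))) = 250047/10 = 25004.70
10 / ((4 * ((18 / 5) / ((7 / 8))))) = 175 / 288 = 0.61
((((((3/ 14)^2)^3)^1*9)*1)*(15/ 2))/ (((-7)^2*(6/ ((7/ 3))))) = 10935/ 210827008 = 0.00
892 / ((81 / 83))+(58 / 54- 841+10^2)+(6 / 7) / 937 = 92495504 / 531279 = 174.10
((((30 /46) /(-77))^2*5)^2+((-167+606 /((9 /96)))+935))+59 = 71723478311258596 /9837262146481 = 7291.00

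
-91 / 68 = -1.34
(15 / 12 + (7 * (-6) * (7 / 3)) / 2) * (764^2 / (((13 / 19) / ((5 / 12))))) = -661947745 / 39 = -16973019.10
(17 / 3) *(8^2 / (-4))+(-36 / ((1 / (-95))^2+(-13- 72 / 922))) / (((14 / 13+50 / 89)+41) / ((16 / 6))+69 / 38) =-53546277535661 / 591592702464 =-90.51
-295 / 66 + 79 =4919 / 66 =74.53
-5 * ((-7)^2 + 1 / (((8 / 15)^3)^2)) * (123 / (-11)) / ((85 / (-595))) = -104334606705 / 2883584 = -36182.27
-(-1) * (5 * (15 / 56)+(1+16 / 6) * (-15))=-3005 / 56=-53.66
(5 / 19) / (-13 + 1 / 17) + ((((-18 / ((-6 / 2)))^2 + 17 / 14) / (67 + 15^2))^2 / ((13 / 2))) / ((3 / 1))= -1328254615 / 68108712672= -0.02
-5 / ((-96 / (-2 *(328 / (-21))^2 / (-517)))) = 33620 / 683991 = 0.05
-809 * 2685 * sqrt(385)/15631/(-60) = 144811 * sqrt(385)/62524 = 45.44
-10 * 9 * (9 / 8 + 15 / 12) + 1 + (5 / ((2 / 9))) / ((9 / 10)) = -751 / 4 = -187.75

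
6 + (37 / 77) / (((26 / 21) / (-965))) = -368.53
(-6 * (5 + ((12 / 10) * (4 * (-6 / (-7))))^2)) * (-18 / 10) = 236.82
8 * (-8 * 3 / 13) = -192 / 13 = -14.77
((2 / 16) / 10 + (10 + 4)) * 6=3363 / 40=84.08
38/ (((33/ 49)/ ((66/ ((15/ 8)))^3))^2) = 22411266152726528/ 140625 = 159369003752.72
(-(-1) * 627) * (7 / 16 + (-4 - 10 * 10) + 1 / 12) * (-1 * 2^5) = 2076206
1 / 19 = 0.05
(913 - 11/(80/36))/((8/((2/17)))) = 18161/1360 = 13.35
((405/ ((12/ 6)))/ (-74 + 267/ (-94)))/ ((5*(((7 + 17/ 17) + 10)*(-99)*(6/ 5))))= 235/ 953436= 0.00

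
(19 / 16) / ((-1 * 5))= -19 / 80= -0.24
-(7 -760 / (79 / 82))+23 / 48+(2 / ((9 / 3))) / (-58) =28677031 / 36656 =782.33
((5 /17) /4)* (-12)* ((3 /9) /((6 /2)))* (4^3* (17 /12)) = -80 /9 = -8.89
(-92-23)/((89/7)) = -805/89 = -9.04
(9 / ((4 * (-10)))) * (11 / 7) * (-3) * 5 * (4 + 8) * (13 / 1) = 11583 / 14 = 827.36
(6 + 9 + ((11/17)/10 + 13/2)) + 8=2513/85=29.56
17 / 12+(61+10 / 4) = 779 / 12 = 64.92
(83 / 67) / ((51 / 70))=5810 / 3417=1.70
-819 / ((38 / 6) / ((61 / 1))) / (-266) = 21411 / 722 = 29.66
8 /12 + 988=2966 /3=988.67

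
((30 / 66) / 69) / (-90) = -1 / 13662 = -0.00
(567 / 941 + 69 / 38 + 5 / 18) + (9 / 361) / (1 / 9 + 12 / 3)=305671994 / 113120433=2.70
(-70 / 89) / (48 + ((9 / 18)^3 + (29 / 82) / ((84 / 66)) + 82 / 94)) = -7553840 / 473247443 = -0.02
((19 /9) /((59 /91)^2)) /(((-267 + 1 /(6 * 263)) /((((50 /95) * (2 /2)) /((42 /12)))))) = -2489032 /879979395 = -0.00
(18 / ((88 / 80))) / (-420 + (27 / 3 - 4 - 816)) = -180 / 13541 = -0.01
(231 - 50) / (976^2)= 181 / 952576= 0.00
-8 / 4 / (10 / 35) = -7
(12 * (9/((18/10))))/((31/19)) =1140/31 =36.77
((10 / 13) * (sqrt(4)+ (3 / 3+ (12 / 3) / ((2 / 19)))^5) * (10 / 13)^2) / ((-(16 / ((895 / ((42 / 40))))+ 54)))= -201876649737500 / 265544799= -760235.75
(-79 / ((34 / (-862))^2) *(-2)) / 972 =14675119 / 140454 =104.48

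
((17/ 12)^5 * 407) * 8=577881799/ 31104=18579.02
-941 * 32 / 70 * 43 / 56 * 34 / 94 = -1375742 / 11515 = -119.47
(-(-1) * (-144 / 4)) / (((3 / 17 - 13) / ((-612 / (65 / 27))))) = -5056344 / 7085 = -713.67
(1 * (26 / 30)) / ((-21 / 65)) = -169 / 63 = -2.68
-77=-77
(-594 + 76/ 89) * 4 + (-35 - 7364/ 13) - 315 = -3805426/ 1157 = -3289.05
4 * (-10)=-40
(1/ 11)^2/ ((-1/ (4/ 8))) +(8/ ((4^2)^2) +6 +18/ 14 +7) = 387935/ 27104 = 14.31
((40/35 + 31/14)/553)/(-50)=-47/387100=-0.00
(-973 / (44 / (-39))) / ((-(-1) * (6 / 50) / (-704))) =-5059600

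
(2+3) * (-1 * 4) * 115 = -2300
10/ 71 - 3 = -203/ 71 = -2.86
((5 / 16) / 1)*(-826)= -2065 / 8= -258.12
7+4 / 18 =65 / 9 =7.22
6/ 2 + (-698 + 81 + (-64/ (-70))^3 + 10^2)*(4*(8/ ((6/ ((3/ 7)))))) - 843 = -606242712/ 300125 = -2019.97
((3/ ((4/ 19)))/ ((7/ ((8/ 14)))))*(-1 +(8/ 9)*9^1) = 57/ 7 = 8.14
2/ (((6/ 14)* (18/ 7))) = 49/ 27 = 1.81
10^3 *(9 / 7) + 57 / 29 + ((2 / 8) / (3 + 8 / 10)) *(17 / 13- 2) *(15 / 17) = 4390320579 / 3409588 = 1287.64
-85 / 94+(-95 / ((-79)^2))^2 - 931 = -3411987297169 / 3661307614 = -931.90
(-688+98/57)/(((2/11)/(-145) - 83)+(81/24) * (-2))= 249572840/32638941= 7.65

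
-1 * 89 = -89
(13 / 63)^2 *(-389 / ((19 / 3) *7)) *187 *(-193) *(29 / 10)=68807094499 / 1759590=39104.05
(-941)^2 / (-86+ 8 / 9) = -7969329 / 766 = -10403.82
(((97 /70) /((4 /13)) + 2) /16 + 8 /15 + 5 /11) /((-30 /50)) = -206141 /88704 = -2.32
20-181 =-161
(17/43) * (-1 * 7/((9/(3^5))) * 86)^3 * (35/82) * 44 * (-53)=69283182209970960/41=1689833712438316.10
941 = 941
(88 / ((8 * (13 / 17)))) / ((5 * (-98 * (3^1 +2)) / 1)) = -187 / 31850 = -0.01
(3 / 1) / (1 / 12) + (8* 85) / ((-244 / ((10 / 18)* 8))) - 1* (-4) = 15160 / 549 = 27.61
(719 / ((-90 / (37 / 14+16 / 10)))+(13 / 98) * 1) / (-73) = 165439 / 357700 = 0.46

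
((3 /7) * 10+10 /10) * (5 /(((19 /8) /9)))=13320 /133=100.15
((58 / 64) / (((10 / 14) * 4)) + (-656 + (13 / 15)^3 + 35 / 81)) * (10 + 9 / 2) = -24602477033 / 2592000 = -9491.70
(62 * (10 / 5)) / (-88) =-31 / 22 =-1.41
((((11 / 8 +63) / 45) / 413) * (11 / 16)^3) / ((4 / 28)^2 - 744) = -959651 / 634310000640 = -0.00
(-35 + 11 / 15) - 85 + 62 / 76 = -67517 / 570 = -118.45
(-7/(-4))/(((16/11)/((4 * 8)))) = 38.50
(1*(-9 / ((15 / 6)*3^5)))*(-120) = 16 / 9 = 1.78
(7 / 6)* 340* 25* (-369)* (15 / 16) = -3430546.88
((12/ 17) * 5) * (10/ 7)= 600/ 119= 5.04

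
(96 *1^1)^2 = 9216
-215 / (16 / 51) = -10965 / 16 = -685.31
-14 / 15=-0.93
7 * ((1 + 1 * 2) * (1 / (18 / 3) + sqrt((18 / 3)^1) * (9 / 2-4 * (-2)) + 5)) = 217 / 2 + 525 * sqrt(6) / 2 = 751.49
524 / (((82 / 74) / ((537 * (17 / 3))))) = 58997684 / 41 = 1438967.90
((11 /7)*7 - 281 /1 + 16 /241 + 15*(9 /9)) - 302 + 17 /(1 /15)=-301.93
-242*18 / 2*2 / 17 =-4356 / 17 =-256.24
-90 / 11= -8.18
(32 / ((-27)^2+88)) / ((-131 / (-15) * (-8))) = -0.00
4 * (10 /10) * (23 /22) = 46 /11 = 4.18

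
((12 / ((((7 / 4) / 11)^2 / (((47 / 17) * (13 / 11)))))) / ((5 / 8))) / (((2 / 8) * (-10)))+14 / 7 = -20605262 / 20825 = -989.45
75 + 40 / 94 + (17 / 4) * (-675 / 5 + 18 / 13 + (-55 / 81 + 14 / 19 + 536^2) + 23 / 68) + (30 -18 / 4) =18363387798095 / 15045264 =1220542.74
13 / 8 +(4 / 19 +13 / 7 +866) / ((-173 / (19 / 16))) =-83967 / 19376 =-4.33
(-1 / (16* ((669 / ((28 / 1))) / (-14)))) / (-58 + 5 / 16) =-392 / 617487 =-0.00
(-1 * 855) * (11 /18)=-1045 /2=-522.50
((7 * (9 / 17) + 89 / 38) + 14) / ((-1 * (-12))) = 4317 / 2584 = 1.67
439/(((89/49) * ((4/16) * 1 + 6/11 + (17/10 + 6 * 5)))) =4732420/636261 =7.44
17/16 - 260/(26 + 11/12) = -44429/5168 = -8.60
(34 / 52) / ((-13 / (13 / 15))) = -17 / 390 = -0.04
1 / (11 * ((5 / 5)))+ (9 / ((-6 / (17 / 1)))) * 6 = -1682 / 11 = -152.91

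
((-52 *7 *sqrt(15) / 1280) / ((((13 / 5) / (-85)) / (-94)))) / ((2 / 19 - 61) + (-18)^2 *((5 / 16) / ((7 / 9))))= -3719345 *sqrt(15) / 294872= -48.85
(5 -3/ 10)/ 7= 47/ 70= 0.67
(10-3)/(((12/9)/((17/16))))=357/64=5.58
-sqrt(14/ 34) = -sqrt(119)/ 17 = -0.64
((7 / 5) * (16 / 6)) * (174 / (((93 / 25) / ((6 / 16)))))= 2030 / 31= 65.48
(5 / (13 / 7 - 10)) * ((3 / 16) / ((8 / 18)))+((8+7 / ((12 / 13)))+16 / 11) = 673301 / 40128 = 16.78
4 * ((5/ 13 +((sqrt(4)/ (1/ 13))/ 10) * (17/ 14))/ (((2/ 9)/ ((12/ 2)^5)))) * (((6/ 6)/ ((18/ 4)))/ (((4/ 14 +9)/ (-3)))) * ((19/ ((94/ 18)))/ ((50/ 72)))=-925691804928/ 4964375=-186466.94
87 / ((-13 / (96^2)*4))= -200448 / 13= -15419.08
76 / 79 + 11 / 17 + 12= 18277 / 1343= 13.61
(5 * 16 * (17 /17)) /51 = 80 /51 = 1.57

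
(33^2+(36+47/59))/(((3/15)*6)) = 166055/177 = 938.16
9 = 9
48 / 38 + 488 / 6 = 4708 / 57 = 82.60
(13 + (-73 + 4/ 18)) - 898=-8620/ 9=-957.78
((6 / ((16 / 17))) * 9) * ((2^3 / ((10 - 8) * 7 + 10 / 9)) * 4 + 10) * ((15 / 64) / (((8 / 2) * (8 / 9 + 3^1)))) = 75087 / 7168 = 10.48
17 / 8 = 2.12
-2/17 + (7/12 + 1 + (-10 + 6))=-2.53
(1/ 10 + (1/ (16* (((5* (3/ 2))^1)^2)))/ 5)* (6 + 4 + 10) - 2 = 1/ 225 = 0.00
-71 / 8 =-8.88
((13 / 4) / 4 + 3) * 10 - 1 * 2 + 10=369 / 8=46.12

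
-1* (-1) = 1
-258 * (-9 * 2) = 4644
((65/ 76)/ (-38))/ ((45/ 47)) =-611/ 25992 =-0.02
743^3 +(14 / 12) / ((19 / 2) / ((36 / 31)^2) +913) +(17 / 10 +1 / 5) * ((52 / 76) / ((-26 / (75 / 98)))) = 410172406.96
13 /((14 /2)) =13 /7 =1.86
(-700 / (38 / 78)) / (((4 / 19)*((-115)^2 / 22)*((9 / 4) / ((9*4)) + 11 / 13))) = -59488 / 4761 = -12.49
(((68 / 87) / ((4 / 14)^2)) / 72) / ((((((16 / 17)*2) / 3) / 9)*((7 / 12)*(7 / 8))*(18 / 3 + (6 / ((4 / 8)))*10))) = 289 / 9744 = 0.03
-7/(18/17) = -119/18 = -6.61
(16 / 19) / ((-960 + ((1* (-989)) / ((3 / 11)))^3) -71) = -108 / 6115902444061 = -0.00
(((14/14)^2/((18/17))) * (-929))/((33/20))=-157930/297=-531.75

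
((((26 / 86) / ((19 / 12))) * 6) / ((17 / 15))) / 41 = 0.02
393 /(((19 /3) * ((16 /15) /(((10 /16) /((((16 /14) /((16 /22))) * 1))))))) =618975 /26752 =23.14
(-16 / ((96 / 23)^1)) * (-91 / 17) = 2093 / 102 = 20.52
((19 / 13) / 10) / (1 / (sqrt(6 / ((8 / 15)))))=57*sqrt(5) / 260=0.49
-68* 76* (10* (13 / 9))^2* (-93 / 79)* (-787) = -2130814462400 / 2133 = -998975369.15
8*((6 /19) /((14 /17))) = 408 /133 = 3.07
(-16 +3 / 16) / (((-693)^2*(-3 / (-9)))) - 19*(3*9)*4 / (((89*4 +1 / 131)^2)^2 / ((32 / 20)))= -545152468101428647843 / 5507632324664543336210640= -0.00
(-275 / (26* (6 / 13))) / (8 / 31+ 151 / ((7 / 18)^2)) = -0.02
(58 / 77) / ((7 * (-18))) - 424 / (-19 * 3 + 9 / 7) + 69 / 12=16843217 / 1261260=13.35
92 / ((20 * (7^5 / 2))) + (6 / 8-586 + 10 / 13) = -2554073363 / 4369820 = -584.48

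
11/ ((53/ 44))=484/ 53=9.13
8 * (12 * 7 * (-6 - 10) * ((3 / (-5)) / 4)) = 8064 / 5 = 1612.80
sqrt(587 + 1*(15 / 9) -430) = 2*sqrt(357) / 3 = 12.60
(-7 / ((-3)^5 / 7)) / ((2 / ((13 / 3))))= 637 / 1458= 0.44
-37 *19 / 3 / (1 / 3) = -703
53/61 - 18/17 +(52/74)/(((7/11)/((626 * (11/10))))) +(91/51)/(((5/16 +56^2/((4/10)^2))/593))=38420973110977/50537383029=760.25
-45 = -45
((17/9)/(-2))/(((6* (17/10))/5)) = -25/54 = -0.46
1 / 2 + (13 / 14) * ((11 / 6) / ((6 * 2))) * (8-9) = 361 / 1008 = 0.36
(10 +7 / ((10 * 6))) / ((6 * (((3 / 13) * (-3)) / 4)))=-7891 / 810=-9.74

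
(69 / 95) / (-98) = -69 / 9310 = -0.01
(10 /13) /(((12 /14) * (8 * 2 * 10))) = 7 /1248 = 0.01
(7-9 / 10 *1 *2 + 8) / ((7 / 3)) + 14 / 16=1829 / 280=6.53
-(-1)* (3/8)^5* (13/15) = 1053/163840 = 0.01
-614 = -614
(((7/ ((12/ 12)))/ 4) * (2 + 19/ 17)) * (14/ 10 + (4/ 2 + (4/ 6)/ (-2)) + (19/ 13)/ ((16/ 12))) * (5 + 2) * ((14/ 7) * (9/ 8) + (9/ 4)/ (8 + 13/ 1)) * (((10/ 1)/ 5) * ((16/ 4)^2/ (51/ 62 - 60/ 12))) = -6903886/ 2405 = -2870.64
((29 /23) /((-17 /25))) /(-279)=725 /109089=0.01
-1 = -1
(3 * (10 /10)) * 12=36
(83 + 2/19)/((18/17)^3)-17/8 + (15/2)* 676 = 71164840/13851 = 5137.88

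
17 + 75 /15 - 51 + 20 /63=-1807 /63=-28.68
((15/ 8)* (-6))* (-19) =855/ 4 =213.75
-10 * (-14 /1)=140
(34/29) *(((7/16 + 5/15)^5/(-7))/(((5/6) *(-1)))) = 0.05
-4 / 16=-1 / 4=-0.25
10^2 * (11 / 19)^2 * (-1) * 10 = -121000 / 361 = -335.18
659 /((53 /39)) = 484.92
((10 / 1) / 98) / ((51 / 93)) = 155 / 833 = 0.19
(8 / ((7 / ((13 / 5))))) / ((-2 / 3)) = -156 / 35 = -4.46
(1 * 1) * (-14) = -14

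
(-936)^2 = 876096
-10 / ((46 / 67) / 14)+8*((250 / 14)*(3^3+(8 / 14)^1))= 4209190 / 1127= 3734.86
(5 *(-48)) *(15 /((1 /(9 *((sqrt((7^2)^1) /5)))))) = -45360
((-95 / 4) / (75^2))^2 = 361 / 20250000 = 0.00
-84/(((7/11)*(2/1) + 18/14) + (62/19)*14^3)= -122892/13103599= -0.01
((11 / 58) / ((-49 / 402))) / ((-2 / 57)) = 126027 / 2842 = 44.34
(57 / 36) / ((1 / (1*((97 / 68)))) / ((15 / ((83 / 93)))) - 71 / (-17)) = 14568915 / 38813252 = 0.38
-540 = -540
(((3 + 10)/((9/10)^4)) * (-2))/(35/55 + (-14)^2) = -2860000/14191443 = -0.20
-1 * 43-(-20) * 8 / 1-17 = 100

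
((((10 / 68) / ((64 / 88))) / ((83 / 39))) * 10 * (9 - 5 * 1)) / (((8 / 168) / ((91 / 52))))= 1576575 / 11288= 139.67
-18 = -18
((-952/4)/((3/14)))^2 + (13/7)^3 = 3808082605/3087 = 1233586.85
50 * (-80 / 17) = -4000 / 17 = -235.29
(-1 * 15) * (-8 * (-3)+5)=-435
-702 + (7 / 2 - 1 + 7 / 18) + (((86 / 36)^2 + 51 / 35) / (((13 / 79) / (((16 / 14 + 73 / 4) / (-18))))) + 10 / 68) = -314033717197 / 421031520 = -745.87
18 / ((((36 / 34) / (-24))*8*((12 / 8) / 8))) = -272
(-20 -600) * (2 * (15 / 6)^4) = -96875 / 2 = -48437.50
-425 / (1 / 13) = -5525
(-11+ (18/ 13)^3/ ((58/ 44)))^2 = 327800906521/ 4059346369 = 80.75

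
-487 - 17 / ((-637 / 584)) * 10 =-210939 / 637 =-331.14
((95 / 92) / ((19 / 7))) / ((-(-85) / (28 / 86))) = 0.00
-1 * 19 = -19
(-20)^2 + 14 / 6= 1207 / 3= 402.33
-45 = -45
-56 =-56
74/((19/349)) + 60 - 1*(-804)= 42242/19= 2223.26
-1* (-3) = 3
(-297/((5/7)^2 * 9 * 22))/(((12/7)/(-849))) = 291207/200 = 1456.04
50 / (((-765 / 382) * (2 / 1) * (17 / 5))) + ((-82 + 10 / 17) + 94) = 23192 / 2601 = 8.92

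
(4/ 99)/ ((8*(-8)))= -1/ 1584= -0.00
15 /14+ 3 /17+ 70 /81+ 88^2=149329549 /19278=7746.11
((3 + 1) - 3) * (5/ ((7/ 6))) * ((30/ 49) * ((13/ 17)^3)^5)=46067303712681681300/ 981811106667866816999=0.05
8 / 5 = 1.60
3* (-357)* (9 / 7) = -1377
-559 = -559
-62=-62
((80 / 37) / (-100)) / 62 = -2 / 5735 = -0.00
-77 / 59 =-1.31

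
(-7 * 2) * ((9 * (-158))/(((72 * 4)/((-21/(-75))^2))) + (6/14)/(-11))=328067/55000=5.96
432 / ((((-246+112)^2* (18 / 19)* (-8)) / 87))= -4959 / 17956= -0.28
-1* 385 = -385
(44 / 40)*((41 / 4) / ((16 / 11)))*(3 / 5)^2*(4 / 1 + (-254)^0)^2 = 44649 / 640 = 69.76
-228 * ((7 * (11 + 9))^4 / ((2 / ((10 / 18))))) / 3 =-8110044444.44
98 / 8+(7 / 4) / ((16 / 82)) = 679 / 32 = 21.22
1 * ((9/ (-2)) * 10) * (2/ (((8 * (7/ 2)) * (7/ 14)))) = -45/ 7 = -6.43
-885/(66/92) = -13570/11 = -1233.64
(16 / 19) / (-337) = -16 / 6403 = -0.00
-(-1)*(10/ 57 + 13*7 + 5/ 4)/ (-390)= -1621/ 6840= -0.24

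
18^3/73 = 5832/73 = 79.89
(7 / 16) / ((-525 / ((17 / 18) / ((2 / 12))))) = -17 / 3600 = -0.00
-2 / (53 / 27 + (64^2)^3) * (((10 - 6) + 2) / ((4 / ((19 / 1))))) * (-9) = 0.00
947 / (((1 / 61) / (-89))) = -5141263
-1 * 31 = -31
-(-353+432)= -79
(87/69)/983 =29/22609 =0.00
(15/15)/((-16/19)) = -19/16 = -1.19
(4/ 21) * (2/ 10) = 4/ 105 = 0.04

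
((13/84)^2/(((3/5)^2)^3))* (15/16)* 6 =13203125/4572288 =2.89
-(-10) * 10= 100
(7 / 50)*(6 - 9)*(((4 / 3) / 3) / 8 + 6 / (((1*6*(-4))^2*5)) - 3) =29659 / 24000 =1.24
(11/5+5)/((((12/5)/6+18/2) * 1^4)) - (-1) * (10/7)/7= 2234/2303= 0.97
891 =891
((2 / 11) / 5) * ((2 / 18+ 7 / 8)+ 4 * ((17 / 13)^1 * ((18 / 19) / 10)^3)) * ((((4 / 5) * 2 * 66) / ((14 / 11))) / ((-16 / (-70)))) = 8744189399 / 668752500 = 13.08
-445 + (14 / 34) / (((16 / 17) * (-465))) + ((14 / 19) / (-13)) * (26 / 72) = -445.02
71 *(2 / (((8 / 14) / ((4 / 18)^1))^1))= 55.22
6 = 6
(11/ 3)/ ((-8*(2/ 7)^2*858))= -49/ 7488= -0.01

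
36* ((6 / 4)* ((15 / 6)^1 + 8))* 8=4536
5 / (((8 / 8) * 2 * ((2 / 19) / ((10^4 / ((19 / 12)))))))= 150000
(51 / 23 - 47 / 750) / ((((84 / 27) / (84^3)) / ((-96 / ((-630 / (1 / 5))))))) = 899192448 / 71875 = 12510.50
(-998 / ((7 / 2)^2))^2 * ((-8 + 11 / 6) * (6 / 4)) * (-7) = 147408592 / 343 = 429762.66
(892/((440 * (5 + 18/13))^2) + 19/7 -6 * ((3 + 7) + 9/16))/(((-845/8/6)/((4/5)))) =1698977170092/616320079375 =2.76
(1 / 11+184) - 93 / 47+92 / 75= 7108964 / 38775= 183.34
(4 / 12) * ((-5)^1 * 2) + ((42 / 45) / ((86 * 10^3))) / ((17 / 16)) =-1522912 / 456875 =-3.33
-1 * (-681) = 681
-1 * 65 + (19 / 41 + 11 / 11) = -2605 / 41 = -63.54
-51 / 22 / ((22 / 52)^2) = -17238 / 1331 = -12.95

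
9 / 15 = 3 / 5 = 0.60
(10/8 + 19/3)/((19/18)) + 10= 653/38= 17.18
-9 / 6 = -3 / 2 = -1.50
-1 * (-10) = 10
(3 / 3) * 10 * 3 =30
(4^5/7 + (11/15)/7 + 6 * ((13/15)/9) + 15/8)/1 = 148.84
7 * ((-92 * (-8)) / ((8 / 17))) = 10948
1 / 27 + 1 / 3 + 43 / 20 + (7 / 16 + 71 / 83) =683647 / 179280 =3.81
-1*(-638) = 638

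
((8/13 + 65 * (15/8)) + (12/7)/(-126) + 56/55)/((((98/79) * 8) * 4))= 8203320737/2636874240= 3.11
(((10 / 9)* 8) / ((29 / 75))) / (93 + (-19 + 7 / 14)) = 0.31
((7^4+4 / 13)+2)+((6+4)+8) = 31477 / 13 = 2421.31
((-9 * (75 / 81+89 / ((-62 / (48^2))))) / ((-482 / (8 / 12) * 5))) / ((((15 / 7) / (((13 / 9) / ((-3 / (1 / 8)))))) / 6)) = 251840771 / 181545300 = 1.39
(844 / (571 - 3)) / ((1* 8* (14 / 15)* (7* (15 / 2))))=211 / 55664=0.00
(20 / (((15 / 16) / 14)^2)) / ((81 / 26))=5218304 / 3645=1431.63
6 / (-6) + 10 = 9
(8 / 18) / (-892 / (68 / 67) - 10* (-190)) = 68 / 156231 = 0.00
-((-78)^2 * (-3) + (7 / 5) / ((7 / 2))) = 91258 / 5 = 18251.60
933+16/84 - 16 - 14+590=31357/21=1493.19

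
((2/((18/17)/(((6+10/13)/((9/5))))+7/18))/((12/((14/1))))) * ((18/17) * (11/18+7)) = 632940/22567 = 28.05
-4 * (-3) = 12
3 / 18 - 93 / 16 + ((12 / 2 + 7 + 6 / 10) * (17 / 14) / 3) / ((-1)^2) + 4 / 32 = -9 / 560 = -0.02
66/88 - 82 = -325/4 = -81.25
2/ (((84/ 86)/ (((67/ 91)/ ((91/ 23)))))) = 66263/ 173901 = 0.38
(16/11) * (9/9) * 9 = 144/11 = 13.09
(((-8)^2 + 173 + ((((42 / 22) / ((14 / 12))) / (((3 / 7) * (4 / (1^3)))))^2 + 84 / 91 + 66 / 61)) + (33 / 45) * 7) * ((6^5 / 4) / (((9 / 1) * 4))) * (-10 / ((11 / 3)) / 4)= -38091445533 / 4221932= -9022.28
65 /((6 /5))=325 /6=54.17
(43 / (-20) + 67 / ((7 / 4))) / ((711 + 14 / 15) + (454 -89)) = 15177 / 452312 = 0.03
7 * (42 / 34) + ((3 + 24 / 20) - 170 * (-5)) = 73342 / 85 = 862.85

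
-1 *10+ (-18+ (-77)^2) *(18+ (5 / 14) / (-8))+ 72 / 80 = 59430009 / 560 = 106125.02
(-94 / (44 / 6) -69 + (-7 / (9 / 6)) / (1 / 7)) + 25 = -2953 / 33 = -89.48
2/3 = 0.67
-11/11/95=-1/95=-0.01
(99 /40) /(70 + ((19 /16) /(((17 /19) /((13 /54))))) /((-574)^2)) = 5444261424 /153979113115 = 0.04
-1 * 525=-525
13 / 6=2.17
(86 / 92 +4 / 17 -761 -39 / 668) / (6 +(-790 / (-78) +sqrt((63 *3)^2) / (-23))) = -7740474573 / 80582176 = -96.06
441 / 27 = 49 / 3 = 16.33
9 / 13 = 0.69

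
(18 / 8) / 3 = 3 / 4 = 0.75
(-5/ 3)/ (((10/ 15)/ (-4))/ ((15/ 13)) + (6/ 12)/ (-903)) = 11.49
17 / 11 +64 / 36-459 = -45112 / 99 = -455.68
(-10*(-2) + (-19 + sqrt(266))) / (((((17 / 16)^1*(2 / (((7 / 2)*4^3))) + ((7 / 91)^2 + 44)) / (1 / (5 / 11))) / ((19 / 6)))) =31647616 / 199949655 + 31647616*sqrt(266) / 199949655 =2.74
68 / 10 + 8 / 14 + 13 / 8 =2519 / 280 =9.00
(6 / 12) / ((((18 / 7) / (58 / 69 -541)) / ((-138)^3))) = 276029026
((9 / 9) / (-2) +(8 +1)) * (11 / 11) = 17 / 2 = 8.50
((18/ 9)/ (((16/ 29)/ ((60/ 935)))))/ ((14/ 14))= 87/ 374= 0.23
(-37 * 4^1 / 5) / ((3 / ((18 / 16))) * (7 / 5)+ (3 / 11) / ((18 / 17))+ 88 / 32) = -6512 / 1483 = -4.39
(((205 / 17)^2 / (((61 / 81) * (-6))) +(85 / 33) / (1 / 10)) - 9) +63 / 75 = -424231231 / 29087850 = -14.58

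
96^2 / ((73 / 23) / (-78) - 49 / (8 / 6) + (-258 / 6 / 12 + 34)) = -16533504 / 11435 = -1445.87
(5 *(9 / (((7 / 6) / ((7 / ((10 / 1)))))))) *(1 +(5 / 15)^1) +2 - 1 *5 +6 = 39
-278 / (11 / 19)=-5282 / 11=-480.18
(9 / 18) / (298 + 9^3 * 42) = 1 / 61832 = 0.00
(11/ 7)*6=66/ 7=9.43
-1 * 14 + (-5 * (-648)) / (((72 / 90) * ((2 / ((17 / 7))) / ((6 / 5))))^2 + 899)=-24319922 / 2339083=-10.40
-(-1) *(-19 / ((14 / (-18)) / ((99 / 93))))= 26.00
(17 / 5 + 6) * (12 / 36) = 47 / 15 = 3.13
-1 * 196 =-196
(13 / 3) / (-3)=-13 / 9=-1.44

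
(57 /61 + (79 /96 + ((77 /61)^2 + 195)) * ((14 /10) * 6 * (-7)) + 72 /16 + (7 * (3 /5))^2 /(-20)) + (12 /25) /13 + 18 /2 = -1121720473087 /96746000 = -11594.49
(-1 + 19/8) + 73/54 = 589/216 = 2.73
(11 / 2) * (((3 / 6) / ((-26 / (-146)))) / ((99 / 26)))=73 / 18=4.06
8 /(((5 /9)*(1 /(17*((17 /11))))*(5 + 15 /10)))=58.20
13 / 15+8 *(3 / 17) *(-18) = -6259 / 255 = -24.55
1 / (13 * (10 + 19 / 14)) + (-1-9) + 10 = 14 / 2067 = 0.01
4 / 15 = 0.27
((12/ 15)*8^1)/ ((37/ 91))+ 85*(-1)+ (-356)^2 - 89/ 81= 126665.64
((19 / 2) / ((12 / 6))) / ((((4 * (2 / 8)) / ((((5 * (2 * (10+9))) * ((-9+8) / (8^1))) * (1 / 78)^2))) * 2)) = -0.01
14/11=1.27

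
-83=-83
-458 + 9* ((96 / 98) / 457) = -10255562 / 22393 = -457.98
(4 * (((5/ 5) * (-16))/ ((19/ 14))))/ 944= -56/ 1121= -0.05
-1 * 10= -10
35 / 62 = 0.56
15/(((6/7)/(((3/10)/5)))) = 21/20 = 1.05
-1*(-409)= 409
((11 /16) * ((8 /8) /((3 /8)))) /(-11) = -0.17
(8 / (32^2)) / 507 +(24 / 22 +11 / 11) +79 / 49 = 129532955 / 34978944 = 3.70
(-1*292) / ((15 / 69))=-6716 / 5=-1343.20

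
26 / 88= 13 / 44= 0.30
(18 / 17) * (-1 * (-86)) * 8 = 12384 / 17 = 728.47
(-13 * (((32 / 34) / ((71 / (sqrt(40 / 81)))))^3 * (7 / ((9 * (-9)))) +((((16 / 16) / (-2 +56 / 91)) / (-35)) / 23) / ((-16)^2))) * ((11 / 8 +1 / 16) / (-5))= 169 / 12902400- 8572928 * sqrt(10) / 103832750257407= 0.00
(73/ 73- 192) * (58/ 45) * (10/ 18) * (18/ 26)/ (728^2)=-5539/ 31004064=-0.00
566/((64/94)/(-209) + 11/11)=5559818/9791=567.85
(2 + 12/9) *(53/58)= 265/87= 3.05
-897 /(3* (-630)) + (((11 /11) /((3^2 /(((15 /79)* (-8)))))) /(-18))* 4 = 76463 /149310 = 0.51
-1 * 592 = -592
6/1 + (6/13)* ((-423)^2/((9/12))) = 1431510/13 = 110116.15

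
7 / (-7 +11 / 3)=-21 / 10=-2.10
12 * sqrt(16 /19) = 48 * sqrt(19) /19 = 11.01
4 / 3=1.33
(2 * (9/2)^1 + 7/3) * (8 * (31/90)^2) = 65348/6075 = 10.76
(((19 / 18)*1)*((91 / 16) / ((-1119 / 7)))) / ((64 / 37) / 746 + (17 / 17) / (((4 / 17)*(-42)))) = 3134677 / 8252676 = 0.38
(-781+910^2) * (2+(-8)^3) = -421932690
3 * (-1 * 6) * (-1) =18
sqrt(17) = 4.12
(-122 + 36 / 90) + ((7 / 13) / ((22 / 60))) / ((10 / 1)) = -86839 / 715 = -121.45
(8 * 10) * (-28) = -2240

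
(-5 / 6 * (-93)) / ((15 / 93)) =961 / 2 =480.50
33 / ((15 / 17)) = 187 / 5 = 37.40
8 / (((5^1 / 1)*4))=2 / 5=0.40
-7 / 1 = -7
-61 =-61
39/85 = 0.46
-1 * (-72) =72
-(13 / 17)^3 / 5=-2197 / 24565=-0.09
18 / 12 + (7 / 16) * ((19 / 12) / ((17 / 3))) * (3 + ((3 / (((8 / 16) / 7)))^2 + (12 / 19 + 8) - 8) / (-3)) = -76201 / 1088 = -70.04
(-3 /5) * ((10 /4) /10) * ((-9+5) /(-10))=-3 /50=-0.06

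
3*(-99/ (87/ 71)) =-7029/ 29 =-242.38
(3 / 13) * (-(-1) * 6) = 18 / 13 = 1.38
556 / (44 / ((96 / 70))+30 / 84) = 46704 / 2725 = 17.14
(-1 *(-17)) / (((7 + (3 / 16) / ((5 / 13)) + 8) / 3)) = 1360 / 413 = 3.29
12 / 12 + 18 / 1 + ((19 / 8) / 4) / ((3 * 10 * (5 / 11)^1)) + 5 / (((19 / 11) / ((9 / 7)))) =14533397 / 638400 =22.77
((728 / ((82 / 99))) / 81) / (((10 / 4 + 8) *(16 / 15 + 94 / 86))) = 245960 / 514017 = 0.48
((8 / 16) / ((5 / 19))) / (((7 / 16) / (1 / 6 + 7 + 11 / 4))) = 646 / 15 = 43.07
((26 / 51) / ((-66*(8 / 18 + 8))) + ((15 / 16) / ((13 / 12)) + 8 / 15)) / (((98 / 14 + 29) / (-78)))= -968447 / 319770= -3.03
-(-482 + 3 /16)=7709 /16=481.81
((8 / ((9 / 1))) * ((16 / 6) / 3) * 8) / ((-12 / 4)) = -512 / 243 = -2.11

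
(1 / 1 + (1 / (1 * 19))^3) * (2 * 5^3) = 1715000 / 6859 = 250.04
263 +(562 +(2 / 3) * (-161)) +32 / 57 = 40939 / 57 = 718.23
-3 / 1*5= -15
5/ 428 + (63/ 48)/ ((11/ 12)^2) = 81497/ 51788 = 1.57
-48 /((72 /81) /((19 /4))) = -513 /2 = -256.50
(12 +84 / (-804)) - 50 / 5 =127 / 67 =1.90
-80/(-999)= 80/999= 0.08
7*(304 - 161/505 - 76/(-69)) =74341057/34845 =2133.48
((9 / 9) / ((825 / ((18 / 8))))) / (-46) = -3 / 50600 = -0.00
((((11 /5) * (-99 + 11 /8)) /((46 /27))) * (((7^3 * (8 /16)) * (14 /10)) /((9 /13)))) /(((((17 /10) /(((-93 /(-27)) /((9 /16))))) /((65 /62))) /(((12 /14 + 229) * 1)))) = -37949850.60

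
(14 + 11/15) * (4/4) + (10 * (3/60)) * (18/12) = 15.48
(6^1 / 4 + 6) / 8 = 15 / 16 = 0.94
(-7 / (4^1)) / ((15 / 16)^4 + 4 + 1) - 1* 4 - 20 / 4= -3519433 / 378305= -9.30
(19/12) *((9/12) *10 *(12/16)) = 285/32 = 8.91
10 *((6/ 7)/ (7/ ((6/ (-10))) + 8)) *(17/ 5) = -612/ 77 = -7.95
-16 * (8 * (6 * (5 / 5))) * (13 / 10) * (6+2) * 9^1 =-71884.80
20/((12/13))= 65/3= 21.67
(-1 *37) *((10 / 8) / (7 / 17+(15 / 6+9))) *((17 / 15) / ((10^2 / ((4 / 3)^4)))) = -342176 / 2460375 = -0.14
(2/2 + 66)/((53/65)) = 4355/53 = 82.17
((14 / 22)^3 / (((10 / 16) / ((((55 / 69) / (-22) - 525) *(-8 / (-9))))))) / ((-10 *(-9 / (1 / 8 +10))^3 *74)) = -134201151 / 362457920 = -0.37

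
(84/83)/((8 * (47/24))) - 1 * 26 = -101174/3901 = -25.94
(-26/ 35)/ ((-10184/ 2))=13/ 89110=0.00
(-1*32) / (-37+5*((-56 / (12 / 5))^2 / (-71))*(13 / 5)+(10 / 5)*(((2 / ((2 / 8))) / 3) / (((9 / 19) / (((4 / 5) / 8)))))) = 306720 / 1299353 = 0.24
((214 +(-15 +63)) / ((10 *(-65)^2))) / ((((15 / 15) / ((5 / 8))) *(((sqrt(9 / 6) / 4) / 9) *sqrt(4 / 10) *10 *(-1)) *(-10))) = 393 *sqrt(15) / 845000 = 0.00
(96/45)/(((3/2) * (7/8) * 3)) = 512/945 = 0.54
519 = 519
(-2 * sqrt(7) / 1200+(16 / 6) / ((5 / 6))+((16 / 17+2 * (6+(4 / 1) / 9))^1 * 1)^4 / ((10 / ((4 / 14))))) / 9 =20108986135408 / 172614103515 - sqrt(7) / 5400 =116.50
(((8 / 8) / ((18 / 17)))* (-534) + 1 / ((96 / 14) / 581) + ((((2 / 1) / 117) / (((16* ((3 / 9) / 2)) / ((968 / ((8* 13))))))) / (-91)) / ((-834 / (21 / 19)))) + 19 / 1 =-37190661397 / 92836432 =-400.60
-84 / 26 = -42 / 13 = -3.23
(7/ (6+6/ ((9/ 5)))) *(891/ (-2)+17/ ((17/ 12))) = -2601/ 8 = -325.12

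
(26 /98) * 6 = 78 /49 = 1.59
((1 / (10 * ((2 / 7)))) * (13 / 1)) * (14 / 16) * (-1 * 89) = -56693 / 160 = -354.33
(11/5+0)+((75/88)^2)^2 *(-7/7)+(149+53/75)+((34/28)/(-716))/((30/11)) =853113921126809/5635637145600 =151.38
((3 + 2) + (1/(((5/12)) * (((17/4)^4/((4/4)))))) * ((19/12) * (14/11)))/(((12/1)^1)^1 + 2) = 23036371/64311170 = 0.36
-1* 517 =-517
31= 31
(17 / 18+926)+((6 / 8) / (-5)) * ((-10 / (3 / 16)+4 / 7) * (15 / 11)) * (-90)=-61475 / 1386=-44.35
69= 69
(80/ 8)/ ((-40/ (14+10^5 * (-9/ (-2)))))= -112503.50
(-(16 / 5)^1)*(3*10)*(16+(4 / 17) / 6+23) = -3747.76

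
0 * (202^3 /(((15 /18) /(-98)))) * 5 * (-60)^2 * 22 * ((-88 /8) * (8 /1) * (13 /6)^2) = 0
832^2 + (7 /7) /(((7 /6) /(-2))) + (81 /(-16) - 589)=691628.22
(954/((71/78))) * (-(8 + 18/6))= -818532/71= -11528.62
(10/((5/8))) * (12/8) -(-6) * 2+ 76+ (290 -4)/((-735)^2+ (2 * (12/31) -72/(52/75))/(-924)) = 536441749644/4789635839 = 112.00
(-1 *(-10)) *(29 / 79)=290 / 79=3.67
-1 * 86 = -86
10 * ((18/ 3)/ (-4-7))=-60/ 11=-5.45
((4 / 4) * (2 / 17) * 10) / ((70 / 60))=120 / 119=1.01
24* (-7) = -168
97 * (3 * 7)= 2037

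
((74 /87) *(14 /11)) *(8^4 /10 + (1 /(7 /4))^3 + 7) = 35262924 /78155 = 451.19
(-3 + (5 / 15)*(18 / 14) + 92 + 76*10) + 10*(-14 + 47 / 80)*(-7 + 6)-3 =54911 / 56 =980.55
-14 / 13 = -1.08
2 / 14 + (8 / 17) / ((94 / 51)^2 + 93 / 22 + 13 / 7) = 5117353 / 26585167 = 0.19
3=3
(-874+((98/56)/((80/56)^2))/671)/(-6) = 234581257/1610400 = 145.67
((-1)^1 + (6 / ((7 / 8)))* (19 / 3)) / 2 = 21.21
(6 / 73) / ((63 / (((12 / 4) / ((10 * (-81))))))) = -1 / 206955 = -0.00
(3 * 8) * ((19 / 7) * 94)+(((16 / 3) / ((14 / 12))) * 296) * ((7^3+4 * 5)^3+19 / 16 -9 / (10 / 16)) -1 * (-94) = 2265330073786 / 35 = 64723716393.89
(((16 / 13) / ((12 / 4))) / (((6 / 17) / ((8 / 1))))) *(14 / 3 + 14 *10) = 472192 / 351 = 1345.28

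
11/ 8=1.38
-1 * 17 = -17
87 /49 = 1.78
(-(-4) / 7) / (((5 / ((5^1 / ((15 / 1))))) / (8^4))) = 16384 / 105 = 156.04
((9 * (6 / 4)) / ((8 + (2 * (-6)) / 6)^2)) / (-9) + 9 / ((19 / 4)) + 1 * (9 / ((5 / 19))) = 82201 / 2280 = 36.05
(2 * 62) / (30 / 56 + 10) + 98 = 32382 / 295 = 109.77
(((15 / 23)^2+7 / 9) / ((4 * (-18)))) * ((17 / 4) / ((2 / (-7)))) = 21301 / 85698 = 0.25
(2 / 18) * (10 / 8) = 5 / 36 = 0.14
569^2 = 323761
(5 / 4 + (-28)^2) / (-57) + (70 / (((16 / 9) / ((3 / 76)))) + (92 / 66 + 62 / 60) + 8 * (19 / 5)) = 689039 / 33440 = 20.61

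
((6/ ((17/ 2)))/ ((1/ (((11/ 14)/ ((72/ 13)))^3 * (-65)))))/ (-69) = 0.00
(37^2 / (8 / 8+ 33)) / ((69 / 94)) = 64343 / 1173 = 54.85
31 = 31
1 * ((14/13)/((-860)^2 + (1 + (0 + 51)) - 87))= 14/9614345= 0.00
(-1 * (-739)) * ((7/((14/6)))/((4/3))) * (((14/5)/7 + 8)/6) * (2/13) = 46557/130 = 358.13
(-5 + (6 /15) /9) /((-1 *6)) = 223 /270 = 0.83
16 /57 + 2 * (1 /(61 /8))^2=66832 /212097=0.32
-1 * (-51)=51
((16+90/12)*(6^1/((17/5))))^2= 497025/289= 1719.81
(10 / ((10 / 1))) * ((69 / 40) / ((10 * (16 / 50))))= 69 / 128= 0.54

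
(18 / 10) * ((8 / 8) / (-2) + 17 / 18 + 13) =121 / 5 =24.20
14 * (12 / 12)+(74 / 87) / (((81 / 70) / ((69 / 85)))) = 582890 / 39933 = 14.60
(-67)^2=4489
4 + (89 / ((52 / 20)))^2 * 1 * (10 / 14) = 994857 / 1183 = 840.96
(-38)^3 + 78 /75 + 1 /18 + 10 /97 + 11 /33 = -2395095929 /43650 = -54870.47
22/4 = 11/2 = 5.50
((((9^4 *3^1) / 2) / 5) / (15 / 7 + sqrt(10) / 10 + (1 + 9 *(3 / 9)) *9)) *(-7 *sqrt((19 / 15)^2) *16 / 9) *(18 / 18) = -806.73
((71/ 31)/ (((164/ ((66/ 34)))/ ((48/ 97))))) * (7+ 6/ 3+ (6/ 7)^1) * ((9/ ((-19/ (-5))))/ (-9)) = -0.03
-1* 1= -1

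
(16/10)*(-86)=-688/5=-137.60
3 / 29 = 0.10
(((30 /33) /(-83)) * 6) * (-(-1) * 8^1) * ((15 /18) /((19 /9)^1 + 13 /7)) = -504 /4565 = -0.11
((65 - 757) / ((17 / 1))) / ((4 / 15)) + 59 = -1592 / 17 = -93.65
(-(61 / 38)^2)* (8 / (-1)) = 7442 / 361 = 20.61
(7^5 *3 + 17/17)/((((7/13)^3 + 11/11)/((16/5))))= 139561.74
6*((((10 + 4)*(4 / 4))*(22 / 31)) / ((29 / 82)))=168.56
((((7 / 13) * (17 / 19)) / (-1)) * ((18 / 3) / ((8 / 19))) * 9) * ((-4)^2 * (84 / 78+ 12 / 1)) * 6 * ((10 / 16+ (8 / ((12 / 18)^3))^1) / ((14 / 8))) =-15918120 / 13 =-1224470.77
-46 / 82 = -23 / 41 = -0.56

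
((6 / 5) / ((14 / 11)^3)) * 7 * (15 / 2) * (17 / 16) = 203643 / 6272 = 32.47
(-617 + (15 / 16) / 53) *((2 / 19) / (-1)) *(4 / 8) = 32.47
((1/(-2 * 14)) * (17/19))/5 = -17/2660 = -0.01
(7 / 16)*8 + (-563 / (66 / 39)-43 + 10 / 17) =-69488 / 187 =-371.59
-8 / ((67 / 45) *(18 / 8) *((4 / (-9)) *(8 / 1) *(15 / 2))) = 6 / 67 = 0.09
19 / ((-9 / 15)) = -95 / 3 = -31.67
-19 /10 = -1.90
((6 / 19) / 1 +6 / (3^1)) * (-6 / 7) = -264 / 133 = -1.98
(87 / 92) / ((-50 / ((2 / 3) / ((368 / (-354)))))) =5133 / 423200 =0.01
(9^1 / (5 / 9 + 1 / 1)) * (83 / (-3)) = -2241 / 14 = -160.07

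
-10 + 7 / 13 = -9.46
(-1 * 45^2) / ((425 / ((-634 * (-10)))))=-513540 / 17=-30208.24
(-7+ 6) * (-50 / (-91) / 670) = -5 / 6097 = -0.00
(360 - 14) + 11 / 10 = 3471 / 10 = 347.10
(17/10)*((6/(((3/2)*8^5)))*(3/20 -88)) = -0.02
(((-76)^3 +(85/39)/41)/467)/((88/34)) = -11932683163/32856252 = -363.18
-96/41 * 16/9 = -512/123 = -4.16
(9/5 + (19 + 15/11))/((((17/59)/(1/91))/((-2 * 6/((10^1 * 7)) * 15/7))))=-1294578/4169165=-0.31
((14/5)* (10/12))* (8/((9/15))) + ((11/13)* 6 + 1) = 4351/117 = 37.19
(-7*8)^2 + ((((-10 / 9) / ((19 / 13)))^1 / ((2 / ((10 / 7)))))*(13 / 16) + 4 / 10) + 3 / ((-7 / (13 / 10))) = 3135.40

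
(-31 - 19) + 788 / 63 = -2362 / 63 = -37.49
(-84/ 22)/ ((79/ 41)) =-1722/ 869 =-1.98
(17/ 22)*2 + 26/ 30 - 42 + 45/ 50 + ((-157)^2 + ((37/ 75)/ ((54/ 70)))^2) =88809017587/ 3608550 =24610.72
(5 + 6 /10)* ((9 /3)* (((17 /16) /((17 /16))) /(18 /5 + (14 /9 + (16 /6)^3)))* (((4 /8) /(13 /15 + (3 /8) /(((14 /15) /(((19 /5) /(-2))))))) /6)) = 79380 /141229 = 0.56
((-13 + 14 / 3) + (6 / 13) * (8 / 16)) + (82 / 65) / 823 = -1300094 / 160485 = -8.10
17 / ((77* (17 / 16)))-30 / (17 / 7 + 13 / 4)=-20712 / 4081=-5.08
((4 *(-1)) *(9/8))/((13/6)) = -27/13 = -2.08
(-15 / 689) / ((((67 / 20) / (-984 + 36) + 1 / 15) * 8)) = -3950 / 91637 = -0.04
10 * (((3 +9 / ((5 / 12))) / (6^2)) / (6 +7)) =41 / 78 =0.53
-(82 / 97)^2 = -6724 / 9409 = -0.71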